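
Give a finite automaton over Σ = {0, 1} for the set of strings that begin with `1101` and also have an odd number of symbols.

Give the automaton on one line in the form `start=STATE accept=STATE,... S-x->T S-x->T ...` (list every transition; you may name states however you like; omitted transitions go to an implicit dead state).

start=q0 accept=q6 q0-0->q1 q0-1->q2 q1-0->q1 q1-1->q1 q2-0->q1 q2-1->q3 q3-0->q4 q3-1->q1 q4-0->q1 q4-1->q5 q5-0->q6 q5-1->q6 q6-0->q5 q6-1->q5

Build one automaton per condition and run them in lockstep. The first has 6 states tracking whether the input so far still matches the prefix `1101`; the second has 2 states tracking the input length modulo 2. A product state is a pair (one from each), accepting exactly when both do. Equivalent product states are then merged.
7 states suffice.
        0   1  
>  q0   q1  q2 
   q1   q1  q1 
   q2   q1  q3 
   q3   q4  q1 
   q4   q1  q5 
   q5   q6  q6 
 * q6   q5  q5 
(> = start, * = accepting)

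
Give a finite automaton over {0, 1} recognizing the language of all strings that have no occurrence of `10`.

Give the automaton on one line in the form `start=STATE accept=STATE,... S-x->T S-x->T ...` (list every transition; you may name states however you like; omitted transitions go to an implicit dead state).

Track partial matches of the forbidden pattern `10`. State s2 is a dead state reached once `10` has occurred; every other state accepts. s0 means no part of `10` is currently matched.
With 3 states:
        0   1  
>* s0   s0  s1 
 * s1   s2  s1 
   s2   s2  s2 
(> = start, * = accepting)

start=s0 accept=s0,s1 s0-0->s0 s0-1->s1 s1-0->s2 s1-1->s1 s2-0->s2 s2-1->s2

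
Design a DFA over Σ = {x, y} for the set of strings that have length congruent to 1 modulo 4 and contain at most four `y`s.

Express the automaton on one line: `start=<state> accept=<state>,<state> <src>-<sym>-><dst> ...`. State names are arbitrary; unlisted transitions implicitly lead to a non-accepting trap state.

Build one automaton per condition and run them in lockstep. The first has 4 states tracking the input length modulo 4; the second has 6 states tracking the count of `y`s, saturating at 5. A product state is a pair (one from each), accepting exactly when both do.
With 24 states:
          x    y  
>  q0     q1   q2 
 * q1     q3   q4 
 * q2     q4   q5 
   q3     q6   q7 
   q4     q7   q8 
   q5     q8   q9 
   q6     q0  q10 
   q7    q10  q11 
   q8    q11  q12 
   q9    q12  q13 
   q10    q2  q14 
   q11   q14  q15 
   q12   q15  q16 
   q13   q16  q17 
 * q14    q5  q18 
 * q15   q18  q19 
 * q16   q19  q20 
   q17   q20  q20 
   q18    q9  q21 
   q19   q21  q22 
   q20   q22  q22 
   q21   q13  q23 
   q22   q23  q23 
   q23   q17  q17 
(> = start, * = accepting)

start=q0 accept=q1,q2,q14,q15,q16 q0-x->q1 q0-y->q2 q1-x->q3 q1-y->q4 q2-x->q4 q2-y->q5 q3-x->q6 q3-y->q7 q4-x->q7 q4-y->q8 q5-x->q8 q5-y->q9 q6-x->q0 q6-y->q10 q7-x->q10 q7-y->q11 q8-x->q11 q8-y->q12 q9-x->q12 q9-y->q13 q10-x->q2 q10-y->q14 q11-x->q14 q11-y->q15 q12-x->q15 q12-y->q16 q13-x->q16 q13-y->q17 q14-x->q5 q14-y->q18 q15-x->q18 q15-y->q19 q16-x->q19 q16-y->q20 q17-x->q20 q17-y->q20 q18-x->q9 q18-y->q21 q19-x->q21 q19-y->q22 q20-x->q22 q20-y->q22 q21-x->q13 q21-y->q23 q22-x->q23 q22-y->q23 q23-x->q17 q23-y->q17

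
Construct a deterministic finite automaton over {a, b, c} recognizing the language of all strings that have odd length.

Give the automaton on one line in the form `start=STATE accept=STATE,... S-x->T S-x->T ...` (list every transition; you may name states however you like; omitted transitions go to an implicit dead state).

start=S0 accept=S1 S0-a->S1 S0-b->S1 S0-c->S1 S1-a->S0 S1-b->S0 S1-c->S0

Count input length modulo 2: every symbol advances one step around the cycle S0 → S1 → S0. Accept at S1.
        a   b   c  
>  S0   S1  S1  S1 
 * S1   S0  S0  S0 
(> = start, * = accepting)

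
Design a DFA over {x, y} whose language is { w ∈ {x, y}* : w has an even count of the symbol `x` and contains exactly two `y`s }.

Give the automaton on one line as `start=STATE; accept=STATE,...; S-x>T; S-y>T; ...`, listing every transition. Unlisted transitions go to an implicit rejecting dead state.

Handle the two conditions separately and then intersect. One (2 states) tracks the count of `x`s modulo 2; the other (4 states) tracks the count of `y`s, saturating at 3. Each combined state is a pair, one component from each; accept when both components accept. After merging equivalent states the machine shrinks.
A 7-state machine:
        x   y  
>  q0   q1  q2 
   q1   q0  q3 
   q2   q3  q4 
   q3   q2  q5 
 * q4   q5  q6 
   q5   q4  q6 
   q6   q6  q6 
(> = start, * = accepting)

start=q0; accept=q4; q0-x>q1; q0-y>q2; q1-x>q0; q1-y>q3; q2-x>q3; q2-y>q4; q3-x>q2; q3-y>q5; q4-x>q5; q4-y>q6; q5-x>q4; q5-y>q6; q6-x>q6; q6-y>q6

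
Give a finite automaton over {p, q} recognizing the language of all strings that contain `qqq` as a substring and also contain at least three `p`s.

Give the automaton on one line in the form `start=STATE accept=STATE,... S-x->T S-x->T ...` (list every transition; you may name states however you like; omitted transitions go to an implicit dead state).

start=A accept=P A-p->B A-q->C B-p->D B-q->E C-p->B C-q->F D-p->G D-q->H E-p->D E-q->I F-p->B F-q->J G-p->G G-q->K H-p->G H-q->L I-p->D I-q->M J-p->M J-q->J K-p->G K-q->N L-p->G L-q->O M-p->O M-q->M N-p->G N-q->P O-p->P O-q->O P-p->P P-q->P

Build one automaton per condition and run them in lockstep. The first has 4 states tracking whether and how much of `qqq` has been seen; the second has 5 states tracking the count of `p`s, saturating at 4. A product state is a pair (one from each), accepting exactly when both do. After merging equivalent states the machine shrinks.
       p  q 
>  A   B  C 
   B   D  E 
   C   B  F 
   D   G  H 
   E   D  I 
   F   B  J 
   G   G  K 
   H   G  L 
   I   D  M 
   J   M  J 
   K   G  N 
   L   G  O 
   M   O  M 
   N   G  P 
   O   P  O 
 * P   P  P 
(> = start, * = accepting)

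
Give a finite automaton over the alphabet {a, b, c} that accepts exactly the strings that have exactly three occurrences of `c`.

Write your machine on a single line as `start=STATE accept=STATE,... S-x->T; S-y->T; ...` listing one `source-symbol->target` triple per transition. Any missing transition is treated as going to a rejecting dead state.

Count `c`s, saturating at 4: states q0 through q3 mean 0 through 3 `c`s seen; q4 means more than 3. Each `c` increments (capped at q4); other symbols loop. Accept from {q3}.
A 5-state machine:
        a   b   c  
>  q0   q0  q0  q1 
   q1   q1  q1  q2 
   q2   q2  q2  q3 
 * q3   q3  q3  q4 
   q4   q4  q4  q4 
(> = start, * = accepting)

start=q0; accept=q3; q0-a->q0; q0-b->q0; q0-c->q1; q1-a->q1; q1-b->q1; q1-c->q2; q2-a->q2; q2-b->q2; q2-c->q3; q3-a->q3; q3-b->q3; q3-c->q4; q4-a->q4; q4-b->q4; q4-c->q4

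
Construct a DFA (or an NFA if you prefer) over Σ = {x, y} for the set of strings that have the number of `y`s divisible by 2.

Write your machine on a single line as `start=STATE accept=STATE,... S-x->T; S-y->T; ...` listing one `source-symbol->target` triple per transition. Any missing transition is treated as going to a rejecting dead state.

start=q0; accept=q0; q0-x->q0; q0-y->q1; q1-x->q1; q1-y->q0

Keep the running count of `y`s modulo 2: each `y` advances along the cycle q0 → q1 → q0 while other symbols loop. Accept at q0.
        x   y  
>* q0   q0  q1 
   q1   q1  q0 
(> = start, * = accepting)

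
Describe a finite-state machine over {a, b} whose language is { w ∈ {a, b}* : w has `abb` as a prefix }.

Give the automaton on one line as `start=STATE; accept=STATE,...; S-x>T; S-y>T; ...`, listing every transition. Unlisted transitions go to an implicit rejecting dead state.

Check the first 3 symbols one by one: s0 through s2 record how many have matched `abb` so far; any wrong symbol goes to the dead state s4. After all 3 match we enter the accepting sink s3.
A 5-state machine:
        a   b  
>  s0   s1  s4 
   s1   s4  s2 
   s2   s4  s3 
 * s3   s3  s3 
   s4   s4  s4 
(> = start, * = accepting)

start=s0; accept=s3; s0-a>s1; s0-b>s4; s1-a>s4; s1-b>s2; s2-a>s4; s2-b>s3; s3-a>s3; s3-b>s3; s4-a>s4; s4-b>s4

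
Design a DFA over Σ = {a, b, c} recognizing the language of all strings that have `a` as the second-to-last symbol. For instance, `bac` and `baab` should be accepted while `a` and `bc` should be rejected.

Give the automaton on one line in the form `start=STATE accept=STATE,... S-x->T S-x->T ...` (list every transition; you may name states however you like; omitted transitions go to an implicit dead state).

Because acceptance depends on a position counted from the end, the machine has to buffer the most recent 2 symbols. Make each state the string of the last up-to-2 symbols read; on input `x` shift the window left and append `x`. Accept when the buffered window has length 2 and begins with `a`.
A 13-state machine:
          a    b    c  
>  S0     S1   S2   S3 
   S1     S4   S5   S6 
   S2     S7   S8   S9 
   S3    S10  S11  S12 
 * S4     S4   S5   S6 
 * S5     S7   S8   S9 
 * S6    S10  S11  S12 
   S7     S4   S5   S6 
   S8     S7   S8   S9 
   S9    S10  S11  S12 
   S10    S4   S5   S6 
   S11    S7   S8   S9 
   S12   S10  S11  S12 
(> = start, * = accepting)

start=S0 accept=S4,S5,S6 S0-a->S1 S0-b->S2 S0-c->S3 S1-a->S4 S1-b->S5 S1-c->S6 S2-a->S7 S2-b->S8 S2-c->S9 S3-a->S10 S3-b->S11 S3-c->S12 S4-a->S4 S4-b->S5 S4-c->S6 S5-a->S7 S5-b->S8 S5-c->S9 S6-a->S10 S6-b->S11 S6-c->S12 S7-a->S4 S7-b->S5 S7-c->S6 S8-a->S7 S8-b->S8 S8-c->S9 S9-a->S10 S9-b->S11 S9-c->S12 S10-a->S4 S10-b->S5 S10-c->S6 S11-a->S7 S11-b->S8 S11-c->S9 S12-a->S10 S12-b->S11 S12-c->S12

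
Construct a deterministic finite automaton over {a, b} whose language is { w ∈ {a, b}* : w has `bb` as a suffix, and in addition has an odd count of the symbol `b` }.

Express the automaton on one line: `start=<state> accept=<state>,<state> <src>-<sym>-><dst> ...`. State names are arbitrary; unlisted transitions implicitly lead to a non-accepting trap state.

Build one automaton per condition and run them in lockstep. The first has 3 states tracking how much of the suffix `bb` has currently been matched; the second has 2 states tracking the count of `b`s modulo 2. A product state is a pair (one from each), accepting exactly when both do. Minimizing collapses redundant product states.
4 states suffice.
        a   b  
>  S0   S0  S1 
   S1   S1  S2 
   S2   S0  S3 
 * S3   S1  S2 
(> = start, * = accepting)

start=S0 accept=S3 S0-a->S0 S0-b->S1 S1-a->S1 S1-b->S2 S2-a->S0 S2-b->S3 S3-a->S1 S3-b->S2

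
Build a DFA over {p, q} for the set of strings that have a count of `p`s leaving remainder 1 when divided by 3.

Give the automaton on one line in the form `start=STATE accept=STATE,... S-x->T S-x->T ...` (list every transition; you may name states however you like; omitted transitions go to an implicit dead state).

start=A accept=B A-p->B A-q->A B-p->C B-q->B C-p->A C-q->C

The only thing that matters is how many `p`s have appeared, reduced mod 3. Use one state per residue: A for 0, …, C for 2. Reading `p` moves to the next residue; anything else stays put. B is accepting.
With 3 states:
       p  q 
>  A   B  A 
 * B   C  B 
   C   A  C 
(> = start, * = accepting)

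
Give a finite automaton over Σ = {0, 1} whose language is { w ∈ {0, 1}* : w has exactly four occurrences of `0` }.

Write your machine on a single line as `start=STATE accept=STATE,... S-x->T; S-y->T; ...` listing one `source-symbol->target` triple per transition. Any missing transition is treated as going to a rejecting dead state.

start=S0; accept=S4; S0-0->S1; S0-1->S0; S1-0->S2; S1-1->S1; S2-0->S3; S2-1->S2; S3-0->S4; S3-1->S3; S4-0->S5; S4-1->S4; S5-0->S5; S5-1->S5

Count `0`s, saturating at 5: states S0 through S4 mean 0 through 4 `0`s seen; S5 means more than 4. Each `0` increments (capped at S5); other symbols loop. Accept from {S4}.
6 states suffice.
        0   1  
>  S0   S1  S0 
   S1   S2  S1 
   S2   S3  S2 
   S3   S4  S3 
 * S4   S5  S4 
   S5   S5  S5 
(> = start, * = accepting)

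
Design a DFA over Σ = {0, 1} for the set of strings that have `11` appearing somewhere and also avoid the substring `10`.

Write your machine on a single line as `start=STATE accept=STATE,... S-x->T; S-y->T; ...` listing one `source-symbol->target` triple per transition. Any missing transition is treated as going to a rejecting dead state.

start=s0; accept=s3; s0-0->s0; s0-1->s1; s1-0->s2; s1-1->s3; s2-0->s2; s2-1->s4; s3-0->s5; s3-1->s3; s4-0->s2; s4-1->s5; s5-0->s5; s5-1->s5

Handle the two conditions separately and then intersect. The first has 3 states tracking whether and how much of `11` has been seen; the second has 3 states tracking partial matches of the forbidden pattern `10`. A product state is a pair (one from each), accepting exactly when both do.
        0   1  
>  s0   s0  s1 
   s1   s2  s3 
   s2   s2  s4 
 * s3   s5  s3 
   s4   s2  s5 
   s5   s5  s5 
(> = start, * = accepting)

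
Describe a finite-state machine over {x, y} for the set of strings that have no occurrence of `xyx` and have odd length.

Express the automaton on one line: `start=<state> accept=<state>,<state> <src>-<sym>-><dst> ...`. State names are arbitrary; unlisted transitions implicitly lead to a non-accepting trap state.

Run two small machines in parallel and take their product. One (4 states) tracks partial matches of the forbidden pattern `xyx`; the other (2 states) tracks the input length modulo 2. Each combined state is a pair, one component from each; accept when both components accept. Equivalent product states are then merged.
7 states suffice.
        x   y  
>  q0   q1  q2 
 * q1   q3  q4 
 * q2   q3  q0 
   q3   q1  q5 
   q4   q6  q2 
 * q5   q6  q0 
   q6   q6  q6 
(> = start, * = accepting)

start=q0 accept=q1,q2,q5 q0-x->q1 q0-y->q2 q1-x->q3 q1-y->q4 q2-x->q3 q2-y->q0 q3-x->q1 q3-y->q5 q4-x->q6 q4-y->q2 q5-x->q6 q5-y->q0 q6-x->q6 q6-y->q6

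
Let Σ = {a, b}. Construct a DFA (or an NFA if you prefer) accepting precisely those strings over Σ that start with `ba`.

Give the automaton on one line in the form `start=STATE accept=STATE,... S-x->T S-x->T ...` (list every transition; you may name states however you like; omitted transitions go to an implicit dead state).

start=s0 accept=s2 s0-a->s3 s0-b->s1 s1-a->s2 s1-b->s3 s2-a->s2 s2-b->s2 s3-a->s3 s3-b->s3

Check the first 2 symbols one by one: s0 through s1 record how many have matched `ba` so far; any wrong symbol goes to the dead state s3. After all 2 match we enter the accepting sink s2.
A 4-state machine:
        a   b  
>  s0   s3  s1 
   s1   s2  s3 
 * s2   s2  s2 
   s3   s3  s3 
(> = start, * = accepting)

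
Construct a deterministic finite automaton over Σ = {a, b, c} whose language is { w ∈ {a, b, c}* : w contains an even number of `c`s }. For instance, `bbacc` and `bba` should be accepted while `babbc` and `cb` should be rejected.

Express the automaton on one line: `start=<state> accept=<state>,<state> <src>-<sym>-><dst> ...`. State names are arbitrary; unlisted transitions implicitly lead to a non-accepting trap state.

Keep the running count of `c`s modulo 2: each `c` advances along the cycle q0 → q1 → q0 while other symbols loop. Accept at q0.
With 2 states:
        a   b   c  
>* q0   q0  q0  q1 
   q1   q1  q1  q0 
(> = start, * = accepting)

start=q0 accept=q0 q0-a->q0 q0-b->q0 q0-c->q1 q1-a->q1 q1-b->q1 q1-c->q0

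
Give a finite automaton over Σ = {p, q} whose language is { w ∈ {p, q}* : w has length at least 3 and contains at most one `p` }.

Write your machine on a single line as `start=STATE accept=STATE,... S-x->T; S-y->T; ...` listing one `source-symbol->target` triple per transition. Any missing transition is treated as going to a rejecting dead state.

Build one automaton per condition and run them in lockstep. The first has 5 states tracking the input length, saturating at 4; the second has 3 states tracking the count of `p`s, saturating at 2. A product state is a pair (one from each), accepting exactly when both do. After merging equivalent states the machine shrinks.
An 8-state machine:
        p   q  
>  s0   s1  s2 
   s1   s3  s4 
   s2   s4  s5 
   s3   s3  s3 
   s4   s3  s6 
   s5   s6  s7 
 * s6   s3  s6 
 * s7   s6  s7 
(> = start, * = accepting)

start=s0; accept=s6,s7; s0-p->s1; s0-q->s2; s1-p->s3; s1-q->s4; s2-p->s4; s2-q->s5; s3-p->s3; s3-q->s3; s4-p->s3; s4-q->s6; s5-p->s6; s5-q->s7; s6-p->s3; s6-q->s6; s7-p->s6; s7-q->s7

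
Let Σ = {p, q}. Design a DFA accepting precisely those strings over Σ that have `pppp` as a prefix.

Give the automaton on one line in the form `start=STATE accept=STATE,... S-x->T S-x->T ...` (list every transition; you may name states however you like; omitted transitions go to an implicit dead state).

start=S0 accept=S4 S0-p->S1 S0-q->S5 S1-p->S2 S1-q->S5 S2-p->S3 S2-q->S5 S3-p->S4 S3-q->S5 S4-p->S4 S4-q->S4 S5-p->S5 S5-q->S5

Check the first 4 symbols one by one: S0 through S3 record how many have matched `pppp` so far; any wrong symbol goes to the dead state S5. After all 4 match we enter the accepting sink S4.
With 6 states:
        p   q  
>  S0   S1  S5 
   S1   S2  S5 
   S2   S3  S5 
   S3   S4  S5 
 * S4   S4  S4 
   S5   S5  S5 
(> = start, * = accepting)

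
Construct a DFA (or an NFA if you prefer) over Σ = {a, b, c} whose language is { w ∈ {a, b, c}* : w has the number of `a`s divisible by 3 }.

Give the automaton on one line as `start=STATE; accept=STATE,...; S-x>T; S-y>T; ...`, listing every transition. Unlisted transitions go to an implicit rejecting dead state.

start=q0; accept=q0; q0-a>q1; q0-b>q0; q0-c>q0; q1-a>q2; q1-b>q1; q1-c>q1; q2-a>q0; q2-b>q2; q2-c>q2

The only thing that matters is how many `a`s have appeared, reduced mod 3. Use one state per residue: q0 for 0, …, q2 for 2. Reading `a` moves to the next residue; anything else stays put. q0 is accepting.
        a   b   c  
>* q0   q1  q0  q0 
   q1   q2  q1  q1 
   q2   q0  q2  q2 
(> = start, * = accepting)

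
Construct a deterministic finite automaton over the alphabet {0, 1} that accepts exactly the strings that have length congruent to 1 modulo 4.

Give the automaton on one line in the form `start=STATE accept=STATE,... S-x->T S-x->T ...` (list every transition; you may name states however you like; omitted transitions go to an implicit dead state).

Only the length mod 4 matters, so use a 4-cycle: from any state, every input symbol moves to the next state, wrapping s3 back to s0. Mark s1 accepting.
A 4-state machine:
        0   1  
>  s0   s1  s1 
 * s1   s2  s2 
   s2   s3  s3 
   s3   s0  s0 
(> = start, * = accepting)

start=s0 accept=s1 s0-0->s1 s0-1->s1 s1-0->s2 s1-1->s2 s2-0->s3 s2-1->s3 s3-0->s0 s3-1->s0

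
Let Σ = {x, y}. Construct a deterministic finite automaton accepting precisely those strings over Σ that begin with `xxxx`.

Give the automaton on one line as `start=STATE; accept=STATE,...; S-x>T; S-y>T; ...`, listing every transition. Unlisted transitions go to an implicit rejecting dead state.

Walk along `xxxx` while the input agrees: from q0 take `x` to q1, and so on. Any deviation drops to the rejecting sink q5. Once q4 is reached the prefix is confirmed and every continuation is accepted.
With 6 states:
        x   y  
>  q0   q1  q5 
   q1   q2  q5 
   q2   q3  q5 
   q3   q4  q5 
 * q4   q4  q4 
   q5   q5  q5 
(> = start, * = accepting)

start=q0; accept=q4; q0-x>q1; q0-y>q5; q1-x>q2; q1-y>q5; q2-x>q3; q2-y>q5; q3-x>q4; q3-y>q5; q4-x>q4; q4-y>q4; q5-x>q5; q5-y>q5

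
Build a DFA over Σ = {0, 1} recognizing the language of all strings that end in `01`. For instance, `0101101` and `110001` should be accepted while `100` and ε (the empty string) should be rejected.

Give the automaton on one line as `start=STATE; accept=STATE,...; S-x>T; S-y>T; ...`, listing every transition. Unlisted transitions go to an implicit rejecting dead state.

Let each state record the length of the longest suffix of the input read so far that is also a prefix of `01`. s1 means the last symbol is `0`; s2 means the last 2 symbols are `01`. Accept only at s2, where the string currently ends in `01`.
        0   1  
>  s0   s1  s0 
   s1   s1  s2 
 * s2   s1  s0 
(> = start, * = accepting)

start=s0; accept=s2; s0-0>s1; s0-1>s0; s1-0>s1; s1-1>s2; s2-0>s1; s2-1>s0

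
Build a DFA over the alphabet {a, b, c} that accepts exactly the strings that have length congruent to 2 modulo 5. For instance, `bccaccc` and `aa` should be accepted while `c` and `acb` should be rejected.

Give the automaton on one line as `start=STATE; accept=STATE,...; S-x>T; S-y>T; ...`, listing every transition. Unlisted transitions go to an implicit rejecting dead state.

start=S0; accept=S2; S0-a>S1; S0-b>S1; S0-c>S1; S1-a>S2; S1-b>S2; S1-c>S2; S2-a>S3; S2-b>S3; S2-c>S3; S3-a>S4; S3-b>S4; S3-c>S4; S4-a>S0; S4-b>S0; S4-c>S0

Count input length modulo 5: every symbol advances one step around the cycle S0 → S1 → S2 → S3 → S4 → S0. Accept at S2.
With 5 states:
        a   b   c  
>  S0   S1  S1  S1 
   S1   S2  S2  S2 
 * S2   S3  S3  S3 
   S3   S4  S4  S4 
   S4   S0  S0  S0 
(> = start, * = accepting)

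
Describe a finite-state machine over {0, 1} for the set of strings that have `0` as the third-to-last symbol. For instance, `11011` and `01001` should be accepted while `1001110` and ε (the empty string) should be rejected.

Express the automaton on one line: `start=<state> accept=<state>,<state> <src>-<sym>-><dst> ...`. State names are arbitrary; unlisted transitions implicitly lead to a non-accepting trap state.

start=q0 accept=q7,q8,q9,q10 q0-0->q1 q0-1->q2 q1-0->q3 q1-1->q4 q2-0->q5 q2-1->q6 q3-0->q7 q3-1->q8 q4-0->q9 q4-1->q10 q5-0->q11 q5-1->q12 q6-0->q13 q6-1->q14 q7-0->q7 q7-1->q8 q8-0->q9 q8-1->q10 q9-0->q11 q9-1->q12 q10-0->q13 q10-1->q14 q11-0->q7 q11-1->q8 q12-0->q9 q12-1->q10 q13-0->q11 q13-1->q12 q14-0->q13 q14-1->q14

Because acceptance depends on a position counted from the end, the machine has to buffer the most recent 3 symbols. Make each state the string of the last up-to-3 symbols read; on input `x` shift the window left and append `x`. Accept when the buffered window has length 3 and begins with `0`.
          0    1  
>  q0     q1   q2 
   q1     q3   q4 
   q2     q5   q6 
   q3     q7   q8 
   q4     q9  q10 
   q5    q11  q12 
   q6    q13  q14 
 * q7     q7   q8 
 * q8     q9  q10 
 * q9    q11  q12 
 * q10   q13  q14 
   q11    q7   q8 
   q12    q9  q10 
   q13   q11  q12 
   q14   q13  q14 
(> = start, * = accepting)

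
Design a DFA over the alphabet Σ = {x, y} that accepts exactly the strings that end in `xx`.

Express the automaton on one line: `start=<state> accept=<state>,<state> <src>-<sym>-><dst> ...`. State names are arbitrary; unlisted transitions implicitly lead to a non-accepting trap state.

start=s0 accept=s2 s0-x->s1 s0-y->s0 s1-x->s2 s1-y->s0 s2-x->s2 s2-y->s0

Remember how much of `xx` the current input suffix matches. State s0 means no match yet; s1 means the last symbol is `x`; s2 means the last 2 symbols are `xx`. Only s2 accepts. On a mismatch, fall back to the longest proper suffix that is still a prefix of `xx`.
With 3 states:
        x   y  
>  s0   s1  s0 
   s1   s2  s0 
 * s2   s2  s0 
(> = start, * = accepting)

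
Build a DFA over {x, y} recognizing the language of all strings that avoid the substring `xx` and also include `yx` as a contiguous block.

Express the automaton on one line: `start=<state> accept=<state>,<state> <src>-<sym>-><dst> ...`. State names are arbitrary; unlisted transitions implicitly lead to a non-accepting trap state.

start=A accept=E,H A-x->B A-y->C B-x->D B-y->C C-x->E C-y->C D-x->D D-y->F E-x->G E-y->H F-x->G F-y->F G-x->G G-y->G H-x->E H-y->H

Handle the two conditions separately and then intersect. The first has 3 states tracking partial matches of the forbidden pattern `xx`; the second has 3 states tracking whether and how much of `yx` has been seen. A product state is a pair (one from each), accepting exactly when both do.
       x  y 
>  A   B  C 
   B   D  C 
   C   E  C 
   D   D  F 
 * E   G  H 
   F   G  F 
   G   G  G 
 * H   E  H 
(> = start, * = accepting)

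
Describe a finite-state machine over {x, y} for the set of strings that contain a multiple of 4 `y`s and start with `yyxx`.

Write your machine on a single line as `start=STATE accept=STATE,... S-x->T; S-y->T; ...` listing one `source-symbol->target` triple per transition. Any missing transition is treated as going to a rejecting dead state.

Build one automaton per condition and run them in lockstep. The first has 4 states tracking the count of `y`s modulo 4; the second has 6 states tracking whether the input so far still matches the prefix `yyxx`. A product state is a pair (one from each), accepting exactly when both do.
A 12-state machine:
          x    y  
>  S0     S1   S2 
   S1     S1   S3 
   S2     S3   S4 
   S3     S3   S5 
   S4     S6   S7 
   S5     S5   S7 
   S6     S8   S7 
   S7     S7   S1 
   S8     S8   S9 
   S9     S9  S10 
 * S10   S10  S11 
   S11   S11   S8 
(> = start, * = accepting)

start=S0; accept=S10; S0-x->S1; S0-y->S2; S1-x->S1; S1-y->S3; S2-x->S3; S2-y->S4; S3-x->S3; S3-y->S5; S4-x->S6; S4-y->S7; S5-x->S5; S5-y->S7; S6-x->S8; S6-y->S7; S7-x->S7; S7-y->S1; S8-x->S8; S8-y->S9; S9-x->S9; S9-y->S10; S10-x->S10; S10-y->S11; S11-x->S11; S11-y->S8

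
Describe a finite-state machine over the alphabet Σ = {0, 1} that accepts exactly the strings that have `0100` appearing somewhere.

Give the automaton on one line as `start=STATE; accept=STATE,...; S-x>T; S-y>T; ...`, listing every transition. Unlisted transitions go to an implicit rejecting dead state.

start=s0; accept=s4; s0-0>s1; s0-1>s0; s1-0>s1; s1-1>s2; s2-0>s3; s2-1>s0; s3-0>s4; s3-1>s2; s4-0>s4; s4-1>s4

Track how much of `0100` has been matched so far: state s0 is no progress, s4 is the absorbing accept state reached once `0100` has occurred. Intermediate states record partial matches; on a mismatch, fall back to the longest reusable overlap.
5 states suffice.
        0   1  
>  s0   s1  s0 
   s1   s1  s2 
   s2   s3  s0 
   s3   s4  s2 
 * s4   s4  s4 
(> = start, * = accepting)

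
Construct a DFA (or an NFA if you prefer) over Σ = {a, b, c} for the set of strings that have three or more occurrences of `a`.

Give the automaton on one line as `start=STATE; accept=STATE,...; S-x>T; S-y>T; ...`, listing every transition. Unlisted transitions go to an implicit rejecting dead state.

start=q0; accept=q3,q4; q0-a>q1; q0-b>q0; q0-c>q0; q1-a>q2; q1-b>q1; q1-c>q1; q2-a>q3; q2-b>q2; q2-c>q2; q3-a>q4; q3-b>q3; q3-c>q3; q4-a>q4; q4-b>q4; q4-c>q4

Count `a`s, saturating at 4: states q0 through q3 mean 0 through 3 `a`s seen; q4 means more than 3. Each `a` increments (capped at q4); other symbols loop. Accept from {q3, q4}.
        a   b   c  
>  q0   q1  q0  q0 
   q1   q2  q1  q1 
   q2   q3  q2  q2 
 * q3   q4  q3  q3 
 * q4   q4  q4  q4 
(> = start, * = accepting)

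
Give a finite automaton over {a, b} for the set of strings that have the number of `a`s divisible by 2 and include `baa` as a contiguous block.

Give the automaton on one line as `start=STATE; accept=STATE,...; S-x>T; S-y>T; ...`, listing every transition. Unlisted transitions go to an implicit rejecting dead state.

start=q0; accept=q6; q0-a>q1; q0-b>q2; q1-a>q0; q1-b>q3; q2-a>q4; q2-b>q2; q3-a>q5; q3-b>q3; q4-a>q6; q4-b>q3; q5-a>q7; q5-b>q2; q6-a>q7; q6-b>q6; q7-a>q6; q7-b>q7

Build one automaton per condition and run them in lockstep. The first has 2 states tracking the count of `a`s modulo 2; the second has 4 states tracking whether and how much of `baa` has been seen. A product state is a pair (one from each), accepting exactly when both do.
An 8-state machine:
        a   b  
>  q0   q1  q2 
   q1   q0  q3 
   q2   q4  q2 
   q3   q5  q3 
   q4   q6  q3 
   q5   q7  q2 
 * q6   q7  q6 
   q7   q6  q7 
(> = start, * = accepting)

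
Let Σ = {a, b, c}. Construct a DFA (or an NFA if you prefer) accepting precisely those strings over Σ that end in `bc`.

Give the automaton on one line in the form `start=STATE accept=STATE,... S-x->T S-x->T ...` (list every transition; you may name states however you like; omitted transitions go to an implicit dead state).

Let each state record the length of the longest suffix of the input read so far that is also a prefix of `bc`. q1 means the last symbol is `b`; q2 means the last 2 symbols are `bc`. Accept only at q2, where the string currently ends in `bc`.
With 3 states:
        a   b   c  
>  q0   q0  q1  q0 
   q1   q0  q1  q2 
 * q2   q0  q1  q0 
(> = start, * = accepting)

start=q0 accept=q2 q0-a->q0 q0-b->q1 q0-c->q0 q1-a->q0 q1-b->q1 q1-c->q2 q2-a->q0 q2-b->q1 q2-c->q0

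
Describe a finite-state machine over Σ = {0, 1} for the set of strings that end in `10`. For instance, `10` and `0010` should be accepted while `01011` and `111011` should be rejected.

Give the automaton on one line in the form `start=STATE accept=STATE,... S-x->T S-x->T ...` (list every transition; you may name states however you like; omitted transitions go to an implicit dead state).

start=q0 accept=q2 q0-0->q0 q0-1->q1 q1-0->q2 q1-1->q1 q2-0->q0 q2-1->q1

Remember how much of `10` the current input suffix matches. State q0 means no match yet; q1 means the last symbol is `1`; q2 means the last 2 symbols are `10`. Only q2 accepts. On a mismatch, fall back to the longest proper suffix that is still a prefix of `10`.
3 states suffice.
        0   1  
>  q0   q0  q1 
   q1   q2  q1 
 * q2   q0  q1 
(> = start, * = accepting)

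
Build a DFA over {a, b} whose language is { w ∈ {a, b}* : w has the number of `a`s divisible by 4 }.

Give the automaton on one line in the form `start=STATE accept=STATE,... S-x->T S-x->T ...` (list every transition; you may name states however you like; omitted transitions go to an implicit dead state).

Keep the running count of `a`s modulo 4: each `a` advances along the cycle q0 → q1 → q2 → q3 → q0 while other symbols loop. Accept at q0.
A 4-state machine:
        a   b  
>* q0   q1  q0 
   q1   q2  q1 
   q2   q3  q2 
   q3   q0  q3 
(> = start, * = accepting)

start=q0 accept=q0 q0-a->q1 q0-b->q0 q1-a->q2 q1-b->q1 q2-a->q3 q2-b->q2 q3-a->q0 q3-b->q3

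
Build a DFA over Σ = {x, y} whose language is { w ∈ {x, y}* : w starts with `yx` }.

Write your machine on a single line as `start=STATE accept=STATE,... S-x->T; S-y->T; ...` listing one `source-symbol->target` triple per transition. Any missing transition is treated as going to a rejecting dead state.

Walk along `yx` while the input agrees: from S0 take `y` to S1, and so on. Any deviation drops to the rejecting sink S3. Once S2 is reached the prefix is confirmed and every continuation is accepted.
4 states suffice.
        x   y  
>  S0   S3  S1 
   S1   S2  S3 
 * S2   S2  S2 
   S3   S3  S3 
(> = start, * = accepting)

start=S0; accept=S2; S0-x->S3; S0-y->S1; S1-x->S2; S1-y->S3; S2-x->S2; S2-y->S2; S3-x->S3; S3-y->S3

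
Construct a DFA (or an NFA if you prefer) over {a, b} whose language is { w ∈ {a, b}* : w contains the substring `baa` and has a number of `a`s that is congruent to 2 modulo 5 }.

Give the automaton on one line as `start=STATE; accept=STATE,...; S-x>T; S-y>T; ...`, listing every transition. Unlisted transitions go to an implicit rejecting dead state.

start=S0; accept=S9; S0-a>S1; S0-b>S2; S1-a>S3; S1-b>S4; S2-a>S5; S2-b>S2; S3-a>S6; S3-b>S7; S4-a>S8; S4-b>S4; S5-a>S9; S5-b>S4; S6-a>S10; S6-b>S11; S7-a>S12; S7-b>S7; S8-a>S13; S8-b>S7; S9-a>S13; S9-b>S9; S10-a>S0; S10-b>S14; S11-a>S15; S11-b>S11; S12-a>S16; S12-b>S11; S13-a>S16; S13-b>S13; S14-a>S17; S14-b>S14; S15-a>S18; S15-b>S14; S16-a>S18; S16-b>S16; S17-a>S19; S17-b>S2; S18-a>S19; S18-b>S18; S19-a>S9; S19-b>S19

Handle the two conditions separately and then intersect. The first has 4 states tracking whether and how much of `baa` has been seen; the second has 5 states tracking the count of `a`s modulo 5. A product state is a pair (one from each), accepting exactly when both do.
          a    b  
>  S0     S1   S2 
   S1     S3   S4 
   S2     S5   S2 
   S3     S6   S7 
   S4     S8   S4 
   S5     S9   S4 
   S6    S10  S11 
   S7    S12   S7 
   S8    S13   S7 
 * S9    S13   S9 
   S10    S0  S14 
   S11   S15  S11 
   S12   S16  S11 
   S13   S16  S13 
   S14   S17  S14 
   S15   S18  S14 
   S16   S18  S16 
   S17   S19   S2 
   S18   S19  S18 
   S19    S9  S19 
(> = start, * = accepting)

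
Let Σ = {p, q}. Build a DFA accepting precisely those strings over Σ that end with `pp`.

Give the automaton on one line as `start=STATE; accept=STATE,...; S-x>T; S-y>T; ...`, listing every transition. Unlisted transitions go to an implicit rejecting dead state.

start=s0; accept=s2; s0-p>s1; s0-q>s0; s1-p>s2; s1-q>s0; s2-p>s2; s2-q>s0

Remember how much of `pp` the current input suffix matches. State s0 means no match yet; s1 means the last symbol is `p`; s2 means the last 2 symbols are `pp`. Only s2 accepts. On a mismatch, fall back to the longest proper suffix that is still a prefix of `pp`.
A 3-state machine:
        p   q  
>  s0   s1  s0 
   s1   s2  s0 
 * s2   s2  s0 
(> = start, * = accepting)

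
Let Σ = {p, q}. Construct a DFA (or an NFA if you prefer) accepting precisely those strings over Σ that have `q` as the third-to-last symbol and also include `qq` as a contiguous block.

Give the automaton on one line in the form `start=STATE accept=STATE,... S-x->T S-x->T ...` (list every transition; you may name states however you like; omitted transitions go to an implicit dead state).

start=A accept=D,E,F,G A-p->A A-q->B B-p->A B-q->C C-p->D C-q->E D-p->F D-q->G E-p->D E-q->E F-p->H F-q->I G-p->J G-q->C H-p->H H-q->I I-p->J I-q->C J-p->F J-q->G

Run two small machines in parallel and take their product. The first has 15 states tracking the last 3 symbols read; the second has 3 states tracking whether and how much of `qq` has been seen. A product state is a pair (one from each), accepting exactly when both do. Equivalent product states are then merged.
A 10-state machine:
       p  q 
>  A   A  B 
   B   A  C 
   C   D  E 
 * D   F  G 
 * E   D  E 
 * F   H  I 
 * G   J  C 
   H   H  I 
   I   J  C 
   J   F  G 
(> = start, * = accepting)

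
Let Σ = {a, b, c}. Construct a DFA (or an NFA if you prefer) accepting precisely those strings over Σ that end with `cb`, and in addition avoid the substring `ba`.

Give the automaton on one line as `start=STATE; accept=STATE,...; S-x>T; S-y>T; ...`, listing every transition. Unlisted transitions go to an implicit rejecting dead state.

Build one automaton per condition and run them in lockstep. The first has 3 states tracking how much of the suffix `cb` has currently been matched; the second has 3 states tracking partial matches of the forbidden pattern `ba`. A product state is a pair (one from each), accepting exactly when both do.
With 7 states:
        a   b   c  
>  S0   S0  S1  S2 
   S1   S3  S1  S2 
   S2   S0  S4  S2 
   S3   S3  S3  S5 
 * S4   S3  S1  S2 
   S5   S3  S6  S5 
   S6   S3  S3  S5 
(> = start, * = accepting)

start=S0; accept=S4; S0-a>S0; S0-b>S1; S0-c>S2; S1-a>S3; S1-b>S1; S1-c>S2; S2-a>S0; S2-b>S4; S2-c>S2; S3-a>S3; S3-b>S3; S3-c>S5; S4-a>S3; S4-b>S1; S4-c>S2; S5-a>S3; S5-b>S6; S5-c>S5; S6-a>S3; S6-b>S3; S6-c>S5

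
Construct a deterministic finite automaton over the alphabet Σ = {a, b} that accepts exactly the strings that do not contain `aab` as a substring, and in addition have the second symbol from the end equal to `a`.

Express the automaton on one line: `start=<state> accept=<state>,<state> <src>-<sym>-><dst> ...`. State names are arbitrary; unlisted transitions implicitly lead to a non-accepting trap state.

start=S0 accept=S3,S4 S0-a->S1 S0-b->S2 S1-a->S3 S1-b->S4 S2-a->S5 S2-b->S6 S3-a->S3 S3-b->S7 S4-a->S5 S4-b->S6 S5-a->S3 S5-b->S4 S6-a->S5 S6-b->S6 S7-a->S8 S7-b->S9 S8-a->S10 S8-b->S7 S9-a->S8 S9-b->S9 S10-a->S10 S10-b->S7

Build one automaton per condition and run them in lockstep. One (4 states) tracks partial matches of the forbidden pattern `aab`; the other (7 states) tracks the last 2 symbols read. Each combined state is a pair, one component from each; accept when both components accept.
11 states suffice.
          a    b  
>  S0     S1   S2 
   S1     S3   S4 
   S2     S5   S6 
 * S3     S3   S7 
 * S4     S5   S6 
   S5     S3   S4 
   S6     S5   S6 
   S7     S8   S9 
   S8    S10   S7 
   S9     S8   S9 
   S10   S10   S7 
(> = start, * = accepting)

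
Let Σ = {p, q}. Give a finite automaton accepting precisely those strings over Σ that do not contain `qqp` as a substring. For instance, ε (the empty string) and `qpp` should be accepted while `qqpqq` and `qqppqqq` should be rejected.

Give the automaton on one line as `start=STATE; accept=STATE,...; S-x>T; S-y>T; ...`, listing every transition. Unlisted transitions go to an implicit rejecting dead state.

Track partial matches of the forbidden pattern `qqp`. State S3 is a dead state reached once `qqp` has occurred; every other state accepts. S0 means no part of `qqp` is currently matched.
A 4-state machine:
        p   q  
>* S0   S0  S1 
 * S1   S0  S2 
 * S2   S3  S2 
   S3   S3  S3 
(> = start, * = accepting)

start=S0; accept=S0,S1,S2; S0-p>S0; S0-q>S1; S1-p>S0; S1-q>S2; S2-p>S3; S2-q>S2; S3-p>S3; S3-q>S3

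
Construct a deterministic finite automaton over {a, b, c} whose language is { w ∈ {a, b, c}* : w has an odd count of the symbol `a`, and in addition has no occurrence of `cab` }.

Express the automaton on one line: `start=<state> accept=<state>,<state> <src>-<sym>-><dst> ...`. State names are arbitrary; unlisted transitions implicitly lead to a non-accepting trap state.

start=S0 accept=S1,S3,S4 S0-a->S1 S0-b->S0 S0-c->S2 S1-a->S0 S1-b->S1 S1-c->S3 S2-a->S4 S2-b->S0 S2-c->S2 S3-a->S5 S3-b->S1 S3-c->S3 S4-a->S0 S4-b->S6 S4-c->S3 S5-a->S1 S5-b->S6 S5-c->S2 S6-a->S6 S6-b->S6 S6-c->S6

Build one automaton per condition and run them in lockstep. The first has 2 states tracking the count of `a`s modulo 2; the second has 4 states tracking partial matches of the forbidden pattern `cab`. A product state is a pair (one from each), accepting exactly when both do. After merging equivalent states the machine shrinks.
7 states suffice.
        a   b   c  
>  S0   S1  S0  S2 
 * S1   S0  S1  S3 
   S2   S4  S0  S2 
 * S3   S5  S1  S3 
 * S4   S0  S6  S3 
   S5   S1  S6  S2 
   S6   S6  S6  S6 
(> = start, * = accepting)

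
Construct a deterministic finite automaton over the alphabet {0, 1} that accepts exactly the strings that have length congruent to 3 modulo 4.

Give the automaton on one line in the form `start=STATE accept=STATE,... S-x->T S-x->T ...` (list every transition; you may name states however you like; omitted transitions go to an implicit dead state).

Count input length modulo 4: every symbol advances one step around the cycle q0 → q1 → q2 → q3 → q0. Accept at q3.
4 states suffice.
        0   1  
>  q0   q1  q1 
   q1   q2  q2 
   q2   q3  q3 
 * q3   q0  q0 
(> = start, * = accepting)

start=q0 accept=q3 q0-0->q1 q0-1->q1 q1-0->q2 q1-1->q2 q2-0->q3 q2-1->q3 q3-0->q0 q3-1->q0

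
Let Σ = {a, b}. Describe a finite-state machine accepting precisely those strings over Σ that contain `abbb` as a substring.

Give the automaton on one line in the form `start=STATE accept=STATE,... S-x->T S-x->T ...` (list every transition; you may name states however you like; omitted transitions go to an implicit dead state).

Track how much of `abbb` has been matched so far: state s0 is no progress, s4 is the absorbing accept state reached once `abbb` has occurred. Intermediate states record partial matches; on a mismatch, fall back to the longest reusable overlap.
A 5-state machine:
        a   b  
>  s0   s1  s0 
   s1   s1  s2 
   s2   s1  s3 
   s3   s1  s4 
 * s4   s4  s4 
(> = start, * = accepting)

start=s0 accept=s4 s0-a->s1 s0-b->s0 s1-a->s1 s1-b->s2 s2-a->s1 s2-b->s3 s3-a->s1 s3-b->s4 s4-a->s4 s4-b->s4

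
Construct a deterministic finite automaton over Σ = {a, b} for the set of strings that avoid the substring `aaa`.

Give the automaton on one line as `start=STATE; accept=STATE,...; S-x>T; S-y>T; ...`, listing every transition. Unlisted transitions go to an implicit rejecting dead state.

start=q0; accept=q0,q1,q2; q0-a>q1; q0-b>q0; q1-a>q2; q1-b>q0; q2-a>q3; q2-b>q0; q3-a>q3; q3-b>q3

Track partial matches of the forbidden pattern `aaa`. State q3 is a dead state reached once `aaa` has occurred; every other state accepts. q0 means no part of `aaa` is currently matched.
4 states suffice.
        a   b  
>* q0   q1  q0 
 * q1   q2  q0 
 * q2   q3  q0 
   q3   q3  q3 
(> = start, * = accepting)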